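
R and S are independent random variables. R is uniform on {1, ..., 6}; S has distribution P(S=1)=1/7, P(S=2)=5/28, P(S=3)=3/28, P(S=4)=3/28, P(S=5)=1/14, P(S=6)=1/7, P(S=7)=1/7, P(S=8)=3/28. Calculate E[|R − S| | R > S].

139/57

P(R > S) = 19/56.
Summing |R−S|·P(x,y) over outcomes with R > S gives 139/168.
E[|R − S| | R > S] = (139/168) / (19/56) = 139/57.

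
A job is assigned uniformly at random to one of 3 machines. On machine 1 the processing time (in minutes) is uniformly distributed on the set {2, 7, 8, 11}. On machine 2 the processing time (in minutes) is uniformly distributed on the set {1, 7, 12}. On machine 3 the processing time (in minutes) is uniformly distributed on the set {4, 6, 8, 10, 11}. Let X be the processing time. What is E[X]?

E[X | machine 1] = (2+7+8+11)/4 = 7.
E[X | machine 2] = (1+7+12)/3 = 20/3.
E[X | machine 3] = (4+6+8+10+11)/5 = 39/5.
By the law of total expectation,
E[X] = (1/3)·(7) + (1/3)·(20/3) + (1/3)·(39/5) = 322/45.

322/45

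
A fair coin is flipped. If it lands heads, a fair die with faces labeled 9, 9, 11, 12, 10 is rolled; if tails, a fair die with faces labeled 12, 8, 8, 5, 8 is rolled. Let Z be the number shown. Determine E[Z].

E[Z | heads] = (9+9+11+12+10)/5 = 51/5.
E[Z | tails] = (12+8+8+5+8)/5 = 41/5.
By the law of total expectation,
E[Z] = (1/2)·(51/5) + (1/2)·(41/5) = 46/5.

46/5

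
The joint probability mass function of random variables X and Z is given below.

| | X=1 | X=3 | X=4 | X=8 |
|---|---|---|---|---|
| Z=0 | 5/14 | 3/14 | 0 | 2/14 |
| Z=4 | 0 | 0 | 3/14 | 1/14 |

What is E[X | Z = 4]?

P(Z = 4) = 2/7.
Σ X·P over the event = 4·(3/14) + 8·(1/14) = 10/7.
E[X | Z = 4] = (10/7) / (2/7) = 5.

5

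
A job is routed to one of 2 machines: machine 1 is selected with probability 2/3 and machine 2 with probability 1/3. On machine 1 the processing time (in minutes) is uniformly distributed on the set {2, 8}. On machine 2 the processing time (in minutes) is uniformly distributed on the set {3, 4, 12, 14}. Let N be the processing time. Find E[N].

E[N | machine 1] = (2+8)/2 = 5.
E[N | machine 2] = (3+4+12+14)/4 = 33/4.
E[N] = (2/3)·(5) + (1/3)·(33/4) = 73/12.

73/12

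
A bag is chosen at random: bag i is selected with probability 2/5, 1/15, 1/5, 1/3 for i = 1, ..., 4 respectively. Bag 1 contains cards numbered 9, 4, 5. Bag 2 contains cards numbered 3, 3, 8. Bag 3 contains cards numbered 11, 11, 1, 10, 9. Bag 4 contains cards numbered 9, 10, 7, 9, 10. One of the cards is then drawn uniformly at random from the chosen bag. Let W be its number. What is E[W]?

1663/225

E[W | bag 1] = (9+4+5)/3 = 6.
E[W | bag 2] = (3+3+8)/3 = 14/3.
E[W | bag 3] = (11+11+1+10+9)/5 = 42/5.
E[W | bag 4] = (9+10+7+9+10)/5 = 9.
E[W] = (2/5)·(6) + (1/15)·(14/3) + (1/5)·(42/5) + (1/3)·(9) = 1663/225.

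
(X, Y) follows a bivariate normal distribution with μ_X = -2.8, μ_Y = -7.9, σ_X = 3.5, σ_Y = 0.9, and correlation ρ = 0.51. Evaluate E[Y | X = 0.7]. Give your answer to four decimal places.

For a bivariate normal, E[Y | X=x] = μ_Y + ρ·(σ_Y/σ_X)·(x − μ_X).
E[Y | X=0.7] = -7.9 + (0.51)·(0.9/3.5)·(0.7 − (-2.8)) = -7.9 + (0.13114)·(3.5) = -7.4410.

-7.4410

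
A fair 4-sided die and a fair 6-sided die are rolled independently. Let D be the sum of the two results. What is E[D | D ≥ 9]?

28/3

P(D ≥ 9) = 1/8.
Σ over the event: 9·1/12 + 10·1/24 = 7/6.
E[D | D ≥ 9] = (7/6) / (1/8) = 28/3.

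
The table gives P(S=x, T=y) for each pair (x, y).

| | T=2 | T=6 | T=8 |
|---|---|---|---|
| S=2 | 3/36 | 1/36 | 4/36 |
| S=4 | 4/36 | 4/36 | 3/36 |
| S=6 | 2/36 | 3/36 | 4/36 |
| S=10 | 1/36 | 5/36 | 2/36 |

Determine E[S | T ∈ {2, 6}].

P(T ∈ {2, 6}) = 23/36.
Summing S·P(S=x,T=y) over the conditioning event gives 65/18.
E[S | T ∈ {2, 6}] = (65/18) / (23/36) = 130/23.

130/23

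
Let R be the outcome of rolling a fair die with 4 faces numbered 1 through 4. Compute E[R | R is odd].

2

Given R is odd, R is equally likely to be any of {1, 3}.
E[R | R is odd] = (1 + 3) / 2 = 2.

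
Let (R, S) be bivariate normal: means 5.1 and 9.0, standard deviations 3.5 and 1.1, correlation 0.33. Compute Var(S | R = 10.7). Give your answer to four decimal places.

1.0782

The conditional variance in a bivariate normal is σ_S²(1 − ρ²), independent of x.
Var(S | R=10.7) = (1.1)²·(1 − (0.33)²) = 1.21·0.8911 = 1.0782.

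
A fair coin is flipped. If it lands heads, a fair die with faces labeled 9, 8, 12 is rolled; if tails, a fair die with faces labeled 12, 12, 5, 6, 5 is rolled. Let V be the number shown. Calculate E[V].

53/6

E[V | heads] = (9+8+12)/3 = 29/3.
E[V | tails] = (12+12+5+6+5)/5 = 8.
E[V] = (1/2)·(29/3) + (1/2)·(8) = 53/6.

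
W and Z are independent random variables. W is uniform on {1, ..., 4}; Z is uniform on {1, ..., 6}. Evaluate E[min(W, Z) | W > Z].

Outcomes with W > Z: (2,1), (3,1), (3,2), (4,1), (4,2), (4,3), each with probability 1/24.
E[min(W, Z) | W > Z] = (1 + 1 + 2 + 1 + 2 + 3) / 6 = 5/3.

5/3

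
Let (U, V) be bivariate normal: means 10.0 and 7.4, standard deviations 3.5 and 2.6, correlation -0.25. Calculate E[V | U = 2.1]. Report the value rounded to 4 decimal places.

8.8671

For a bivariate normal, E[V | U=x] = μ_V + ρ·(σ_V/σ_U)·(x − μ_U).
E[V | U=2.1] = 7.4 + (-0.25)·(2.6/3.5)·(2.1 − (10.0)) = 7.4 + (-0.18571)·(-7.9) = 8.8671.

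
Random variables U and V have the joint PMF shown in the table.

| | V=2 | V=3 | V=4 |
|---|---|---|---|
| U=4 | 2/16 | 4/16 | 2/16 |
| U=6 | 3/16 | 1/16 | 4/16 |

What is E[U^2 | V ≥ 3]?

P(V ≥ 3) = 11/16.
Σ U^2·P over the event = 16·(4/16) + 16·(2/16) + 36·(1/16) + 36·(4/16) = 69/4.
E[U^2 | V ≥ 3] = (69/4) / (11/16) = 276/11.

276/11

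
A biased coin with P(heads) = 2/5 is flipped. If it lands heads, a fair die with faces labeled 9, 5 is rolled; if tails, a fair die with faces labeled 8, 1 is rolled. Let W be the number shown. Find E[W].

11/2

E[W | heads] = (9+5)/2 = 7.
E[W | tails] = (8+1)/2 = 9/2.
By the law of total expectation,
E[W] = (2/5)·(7) + (3/5)·(9/2) = 11/2.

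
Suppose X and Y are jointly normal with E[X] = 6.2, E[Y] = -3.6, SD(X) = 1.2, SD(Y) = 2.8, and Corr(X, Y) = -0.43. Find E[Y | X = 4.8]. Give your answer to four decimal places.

-2.1953

E[Y | X=x] = μ_Y + ρ(σ_Y/σ_X)(x − μ_X) for jointly normal variables.
E[Y | X=4.8] = -3.6 + (-0.43)·(2.8/1.2)·(4.8 − (6.2)) = -3.6 + (-1.00333)·(-1.4) = -2.1953.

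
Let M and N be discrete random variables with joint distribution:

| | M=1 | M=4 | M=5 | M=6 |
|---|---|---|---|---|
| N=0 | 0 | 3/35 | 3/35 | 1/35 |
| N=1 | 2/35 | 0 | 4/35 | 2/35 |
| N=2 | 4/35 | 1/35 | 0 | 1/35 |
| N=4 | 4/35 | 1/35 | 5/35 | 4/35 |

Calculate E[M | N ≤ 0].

P(N ≤ 0) = 1/5.
Σ M·P over the event = 4·(3/35) + 5·(3/35) + 6·(1/35) = 33/35.
E[M | N ≤ 0] = (33/35) / (1/5) = 33/7.

33/7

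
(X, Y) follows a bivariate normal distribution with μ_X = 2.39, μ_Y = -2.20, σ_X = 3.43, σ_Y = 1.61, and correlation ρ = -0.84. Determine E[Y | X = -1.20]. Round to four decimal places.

-0.7845

For a bivariate normal, E[Y | X=x] = μ_Y + ρ·(σ_Y/σ_X)·(x − μ_X).
E[Y | X=-1.20] = -2.20 + (-0.84)·(1.61/3.43)·(-1.20 − (2.39)) = -2.20 + (-0.39429)·(-3.59) = -0.7845.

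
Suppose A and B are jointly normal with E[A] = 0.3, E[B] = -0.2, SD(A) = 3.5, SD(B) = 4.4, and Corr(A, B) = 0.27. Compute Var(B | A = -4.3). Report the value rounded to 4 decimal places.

17.9487

For a bivariate normal, Var(B | A=x) = σ_B²(1 − ρ²).
Var(B | A=-4.3) = (4.4)²·(1 − (0.27)²) = 19.36·0.9271 = 17.9487.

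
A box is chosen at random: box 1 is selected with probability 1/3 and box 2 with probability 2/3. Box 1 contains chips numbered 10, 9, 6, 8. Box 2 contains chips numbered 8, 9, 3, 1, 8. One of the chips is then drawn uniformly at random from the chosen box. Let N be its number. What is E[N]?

397/60

E[N | box 1] = (10+9+6+8)/4 = 33/4.
E[N | box 2] = (8+9+3+1+8)/5 = 29/5.
E[N] = (1/3)·(33/4) + (2/3)·(29/5) = 397/60.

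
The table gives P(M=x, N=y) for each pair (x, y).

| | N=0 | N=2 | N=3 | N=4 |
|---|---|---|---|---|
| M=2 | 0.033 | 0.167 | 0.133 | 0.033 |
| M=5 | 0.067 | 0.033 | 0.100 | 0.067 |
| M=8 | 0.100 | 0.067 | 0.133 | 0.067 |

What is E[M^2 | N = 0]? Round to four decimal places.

P(N = 0) = 0.200.
Σ M^2·P over the event = 4·(0.033) + 25·(0.067) + 64·(0.100) = 8.207.
E[M^2 | N = 0] = (8.207) / (0.200) = 41.0350.

41.0350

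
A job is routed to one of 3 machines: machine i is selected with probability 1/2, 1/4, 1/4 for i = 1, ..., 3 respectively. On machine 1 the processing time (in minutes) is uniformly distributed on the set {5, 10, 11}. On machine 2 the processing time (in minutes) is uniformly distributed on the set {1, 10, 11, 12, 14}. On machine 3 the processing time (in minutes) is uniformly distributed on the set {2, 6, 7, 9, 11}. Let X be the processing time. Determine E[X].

E[X | machine 1] = (5+10+11)/3 = 26/3.
E[X | machine 2] = (1+10+11+12+14)/5 = 48/5.
E[X | machine 3] = (2+6+7+9+11)/5 = 7.
E[X] = (1/2)·(26/3) + (1/4)·(48/5) + (1/4)·(7) = 509/60.

509/60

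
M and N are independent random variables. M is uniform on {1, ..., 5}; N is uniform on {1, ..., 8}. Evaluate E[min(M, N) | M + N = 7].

Outcomes with M + N = 7: (1,6), (2,5), (3,4), (4,3), (5,2), each with probability 1/40.
E[min(M, N) | M + N = 7] = (1 + 2 + 3 + 3 + 2) / 5 = 11/5.

11/5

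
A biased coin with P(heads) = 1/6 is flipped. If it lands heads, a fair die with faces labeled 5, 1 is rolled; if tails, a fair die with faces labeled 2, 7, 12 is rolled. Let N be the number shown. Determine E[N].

19/3

E[N | heads] = (5+1)/2 = 3.
E[N | tails] = (2+7+12)/3 = 7.
E[N] = (1/6)·(3) + (5/6)·(7) = 19/3.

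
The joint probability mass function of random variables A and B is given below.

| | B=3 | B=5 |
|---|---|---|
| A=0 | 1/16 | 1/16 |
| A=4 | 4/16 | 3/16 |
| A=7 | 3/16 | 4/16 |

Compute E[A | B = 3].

P(B = 3) = 1/2.
Σ A·P over the event = 0·(1/16) + 4·(4/16) + 7·(3/16) = 37/16.
E[A | B = 3] = (37/16) / (1/2) = 37/8.

37/8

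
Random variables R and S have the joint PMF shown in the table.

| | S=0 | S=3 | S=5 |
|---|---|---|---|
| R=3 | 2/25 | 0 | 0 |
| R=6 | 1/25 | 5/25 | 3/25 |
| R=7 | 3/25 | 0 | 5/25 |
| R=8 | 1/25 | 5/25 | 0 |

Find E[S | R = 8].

P(R = 8) = 6/25.
Σ S·P over the event = 0·(1/25) + 3·(5/25) = 3/5.
E[S | R = 8] = (3/5) / (6/25) = 5/2.

5/2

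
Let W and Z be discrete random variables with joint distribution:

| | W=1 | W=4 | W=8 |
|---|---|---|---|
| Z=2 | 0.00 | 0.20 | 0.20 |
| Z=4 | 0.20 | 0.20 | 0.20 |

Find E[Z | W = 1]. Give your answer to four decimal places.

4.0000

P(W = 1) = 0.20.
Σ Z·P over the event = 4·(0.20) = 0.80.
E[Z | W = 1] = (0.80) / (0.20) = 4.0000.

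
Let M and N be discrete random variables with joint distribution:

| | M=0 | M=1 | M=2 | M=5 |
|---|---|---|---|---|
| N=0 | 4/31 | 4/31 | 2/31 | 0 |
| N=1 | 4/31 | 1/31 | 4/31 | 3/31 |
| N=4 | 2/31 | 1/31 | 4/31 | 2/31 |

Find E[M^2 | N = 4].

67/9

P(N = 4) = 9/31.
Σ M^2·P over the event = 0·(2/31) + 1·(1/31) + 4·(4/31) + 25·(2/31) = 67/31.
E[M^2 | N = 4] = (67/31) / (9/31) = 67/9.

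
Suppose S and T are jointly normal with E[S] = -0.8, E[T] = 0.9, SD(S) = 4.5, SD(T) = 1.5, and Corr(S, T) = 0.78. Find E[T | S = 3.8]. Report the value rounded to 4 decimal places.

2.0960

E[T | S=x] = μ_T + ρ(σ_T/σ_S)(x − μ_S) for jointly normal variables.
E[T | S=3.8] = 0.9 + (0.78)·(1.5/4.5)·(3.8 − (-0.8)) = 0.9 + (0.26)·(4.6) = 2.0960.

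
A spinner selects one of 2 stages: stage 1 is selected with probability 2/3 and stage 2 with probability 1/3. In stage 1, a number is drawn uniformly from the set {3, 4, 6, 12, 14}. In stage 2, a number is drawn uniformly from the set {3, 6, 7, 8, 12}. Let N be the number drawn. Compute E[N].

E[N | stage 1] = (3+4+6+12+14)/5 = 39/5.
E[N | stage 2] = (3+6+7+8+12)/5 = 36/5.
By the law of total expectation,
E[N] = (2/3)·(39/5) + (1/3)·(36/5) = 38/5.

38/5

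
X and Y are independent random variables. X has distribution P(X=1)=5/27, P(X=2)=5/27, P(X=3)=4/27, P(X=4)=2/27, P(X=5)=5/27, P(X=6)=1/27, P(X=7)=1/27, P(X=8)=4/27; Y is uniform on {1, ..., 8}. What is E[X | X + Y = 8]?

P(X + Y = 8) = 23/216.
Summing X·P(x,y) over outcomes with X + Y = 8 gives 73/216.
E[X | X + Y = 8] = (73/216) / (23/216) = 73/23.

73/23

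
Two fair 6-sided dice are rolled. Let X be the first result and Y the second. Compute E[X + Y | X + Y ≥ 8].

28/3

P(X + Y ≥ 8) = 5/12.
Summing (X+Y)·P(x,y) over outcomes with X + Y ≥ 8 gives 35/9.
E[X + Y | X + Y ≥ 8] = (35/9) / (5/12) = 28/3.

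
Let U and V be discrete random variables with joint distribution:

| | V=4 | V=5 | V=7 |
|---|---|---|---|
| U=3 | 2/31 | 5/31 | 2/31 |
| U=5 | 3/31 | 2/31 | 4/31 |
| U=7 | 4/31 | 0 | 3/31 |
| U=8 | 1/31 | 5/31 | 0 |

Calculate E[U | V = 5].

P(V = 5) = 12/31.
Summing U·P(U=x,V=y) over the conditioning event gives 65/31.
E[U | V = 5] = (65/31) / (12/31) = 65/12.

65/12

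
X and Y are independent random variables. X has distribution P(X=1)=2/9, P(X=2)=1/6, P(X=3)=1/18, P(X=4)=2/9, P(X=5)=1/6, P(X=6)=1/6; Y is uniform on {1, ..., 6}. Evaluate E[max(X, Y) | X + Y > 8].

P(X + Y > 8) = 5/18.
Summing max(X,Y)·P(x,y) over outcomes with X + Y > 8 gives 85/54.
E[max(X, Y) | X + Y > 8] = (85/54) / (5/18) = 17/3.

17/3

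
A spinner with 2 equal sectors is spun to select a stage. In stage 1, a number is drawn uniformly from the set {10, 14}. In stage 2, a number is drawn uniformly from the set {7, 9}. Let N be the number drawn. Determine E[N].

10

E[N | stage 1] = (10+14)/2 = 12.
E[N | stage 2] = (7+9)/2 = 8.
E[N] = (1/2)·(12) + (1/2)·(8) = 10.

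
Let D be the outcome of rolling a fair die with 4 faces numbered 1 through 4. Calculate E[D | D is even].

Given D is even, D is equally likely to be any of {2, 4}.
E[D | D is even] = (2 + 4) / 2 = 3.

3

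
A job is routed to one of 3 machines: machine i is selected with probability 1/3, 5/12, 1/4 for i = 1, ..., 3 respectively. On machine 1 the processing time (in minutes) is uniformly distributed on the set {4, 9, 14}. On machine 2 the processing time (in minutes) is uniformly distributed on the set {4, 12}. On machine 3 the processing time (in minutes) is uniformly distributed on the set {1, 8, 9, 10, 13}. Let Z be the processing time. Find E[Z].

E[Z | machine 1] = (4+9+14)/3 = 9.
E[Z | machine 2] = (4+12)/2 = 8.
E[Z | machine 3] = (1+8+9+10+13)/5 = 41/5.
E[Z] = (1/3)·(9) + (5/12)·(8) + (1/4)·(41/5) = 503/60.

503/60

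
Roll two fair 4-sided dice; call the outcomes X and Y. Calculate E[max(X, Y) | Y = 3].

13/4

Outcomes with Y = 3: (1,3), (2,3), (3,3), (4,3), each with probability 1/16.
E[max(X, Y) | Y = 3] = (3 + 3 + 3 + 4) / 4 = 13/4.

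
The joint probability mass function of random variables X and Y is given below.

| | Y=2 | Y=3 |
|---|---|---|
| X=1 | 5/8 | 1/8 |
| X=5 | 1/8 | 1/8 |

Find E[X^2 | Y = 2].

P(Y = 2) = 3/4.
Σ X^2·P over the event = 1·(5/8) + 25·(1/8) = 15/4.
E[X^2 | Y = 2] = (15/4) / (3/4) = 5.

5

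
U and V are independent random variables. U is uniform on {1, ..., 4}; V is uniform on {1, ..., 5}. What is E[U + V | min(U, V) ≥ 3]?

15/2

Outcomes with min(U, V) ≥ 3: (3,3), (3,4), (3,5), (4,3), (4,4), (4,5), each with probability 1/20.
E[U + V | min(U, V) ≥ 3] = (6 + 7 + 8 + 7 + 8 + 9) / 6 = 15/2.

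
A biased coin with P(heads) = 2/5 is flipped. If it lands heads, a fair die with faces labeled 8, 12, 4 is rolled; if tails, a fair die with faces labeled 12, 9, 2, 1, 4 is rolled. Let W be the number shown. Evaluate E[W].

164/25

E[W | heads] = (8+12+4)/3 = 8.
E[W | tails] = (12+9+2+1+4)/5 = 28/5.
By the law of total expectation,
E[W] = (2/5)·(8) + (3/5)·(28/5) = 164/25.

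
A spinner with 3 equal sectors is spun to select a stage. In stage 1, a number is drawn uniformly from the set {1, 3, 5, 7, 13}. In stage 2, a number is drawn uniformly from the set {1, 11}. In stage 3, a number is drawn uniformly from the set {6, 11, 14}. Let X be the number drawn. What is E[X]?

332/45

E[X | stage 1] = (1+3+5+7+13)/5 = 29/5.
E[X | stage 2] = (1+11)/2 = 6.
E[X | stage 3] = (6+11+14)/3 = 31/3.
E[X] = (1/3)·(29/5) + (1/3)·(6) + (1/3)·(31/3) = 332/45.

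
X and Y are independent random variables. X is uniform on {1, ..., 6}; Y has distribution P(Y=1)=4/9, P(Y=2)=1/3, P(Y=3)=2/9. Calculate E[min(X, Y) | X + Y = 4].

P(X + Y = 4) = 1/6.
Summing min(X,Y)·P(x,y) over outcomes with X + Y = 4 gives 2/9.
E[min(X, Y) | X + Y = 4] = (2/9) / (1/6) = 4/3.

4/3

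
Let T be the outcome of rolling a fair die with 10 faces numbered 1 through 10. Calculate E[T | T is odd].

Given T is odd, T is equally likely to be any of {1, 3, 5, 7, 9}.
E[T | T is odd] = (1 + 3 + 5 + 7 + 9) / 5 = 5.

5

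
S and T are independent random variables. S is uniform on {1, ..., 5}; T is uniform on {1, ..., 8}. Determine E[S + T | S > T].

Outcomes with S > T: (2,1), (3,1), (3,2), (4,1), (4,2), (4,3), (5,1), (5,2), (5,3), (5,4), each with probability 1/40.
E[S + T | S > T] = (3 + 4 + 5 + 5 + 6 + 7 + 6 + 7 + 8 + 9) / 10 = 6.

6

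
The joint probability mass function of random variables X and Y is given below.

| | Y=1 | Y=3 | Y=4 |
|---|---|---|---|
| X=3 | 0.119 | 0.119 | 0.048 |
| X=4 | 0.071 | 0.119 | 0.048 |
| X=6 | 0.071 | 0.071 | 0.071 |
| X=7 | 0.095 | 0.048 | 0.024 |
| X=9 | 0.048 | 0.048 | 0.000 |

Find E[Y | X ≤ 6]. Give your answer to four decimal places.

2.5183

P(X ≤ 6) = 0.737.
Summing Y·P(X=x,Y=y) over the conditioning event gives 1.856.
E[Y | X ≤ 6] = (1.856) / (0.737) = 2.5183.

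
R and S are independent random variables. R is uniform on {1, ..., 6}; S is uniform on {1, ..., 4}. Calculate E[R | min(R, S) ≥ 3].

9/2

Outcomes with min(R, S) ≥ 3: (3,3), (3,4), (4,3), (4,4), (5,3), (5,4), (6,3), (6,4), each with probability 1/24.
E[R | min(R, S) ≥ 3] = (3 + 3 + 4 + 4 + 5 + 5 + 6 + 6) / 8 = 9/2.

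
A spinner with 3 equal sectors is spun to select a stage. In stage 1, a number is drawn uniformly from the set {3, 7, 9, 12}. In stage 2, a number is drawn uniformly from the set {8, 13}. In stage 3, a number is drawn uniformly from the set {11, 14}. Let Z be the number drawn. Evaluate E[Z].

41/4

E[Z | stage 1] = (3+7+9+12)/4 = 31/4.
E[Z | stage 2] = (8+13)/2 = 21/2.
E[Z | stage 3] = (11+14)/2 = 25/2.
E[Z] = (1/3)·(31/4) + (1/3)·(21/2) + (1/3)·(25/2) = 41/4.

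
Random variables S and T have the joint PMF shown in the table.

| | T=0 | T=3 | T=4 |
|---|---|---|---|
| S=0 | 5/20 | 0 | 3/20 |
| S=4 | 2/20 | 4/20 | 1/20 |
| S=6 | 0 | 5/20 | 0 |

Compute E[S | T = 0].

8/7

P(T = 0) = 7/20.
Σ S·P over the event = 0·(5/20) + 4·(2/20) = 2/5.
E[S | T = 0] = (2/5) / (7/20) = 8/7.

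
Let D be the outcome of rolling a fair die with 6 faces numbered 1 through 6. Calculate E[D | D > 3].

5

Given D > 3, D is equally likely to be any of {4, 5, 6}.
E[D | D > 3] = (4 + 5 + 6) / 3 = 5.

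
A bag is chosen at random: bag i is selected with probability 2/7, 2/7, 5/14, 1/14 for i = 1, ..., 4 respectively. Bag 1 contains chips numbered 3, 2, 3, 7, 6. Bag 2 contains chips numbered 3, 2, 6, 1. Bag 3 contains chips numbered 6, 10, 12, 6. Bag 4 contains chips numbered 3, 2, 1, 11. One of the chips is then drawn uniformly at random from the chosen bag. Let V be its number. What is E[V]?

1511/280

E[V | bag 1] = (3+2+3+7+6)/5 = 21/5.
E[V | bag 2] = (3+2+6+1)/4 = 3.
E[V | bag 3] = (6+10+12+6)/4 = 17/2.
E[V | bag 4] = (3+2+1+11)/4 = 17/4.
By the law of total expectation,
E[V] = (2/7)·(21/5) + (2/7)·(3) + (5/14)·(17/2) + (1/14)·(17/4) = 1511/280.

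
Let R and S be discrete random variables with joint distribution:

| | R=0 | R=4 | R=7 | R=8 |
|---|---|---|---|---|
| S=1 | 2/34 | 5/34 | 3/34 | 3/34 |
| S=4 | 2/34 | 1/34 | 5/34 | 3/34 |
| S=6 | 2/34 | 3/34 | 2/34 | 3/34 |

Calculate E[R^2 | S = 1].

419/13

P(S = 1) = 13/34.
Summing R^2·P(R=x,S=y) over the conditioning event gives 419/34.
E[R^2 | S = 1] = (419/34) / (13/34) = 419/13.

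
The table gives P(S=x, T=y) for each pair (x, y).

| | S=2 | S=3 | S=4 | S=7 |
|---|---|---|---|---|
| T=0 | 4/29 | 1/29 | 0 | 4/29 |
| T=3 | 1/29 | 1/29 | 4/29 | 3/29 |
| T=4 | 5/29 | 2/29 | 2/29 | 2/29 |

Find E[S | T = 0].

P(T = 0) = 9/29.
Σ S·P over the event = 2·(4/29) + 3·(1/29) + 7·(4/29) = 39/29.
E[S | T = 0] = (39/29) / (9/29) = 13/3.

13/3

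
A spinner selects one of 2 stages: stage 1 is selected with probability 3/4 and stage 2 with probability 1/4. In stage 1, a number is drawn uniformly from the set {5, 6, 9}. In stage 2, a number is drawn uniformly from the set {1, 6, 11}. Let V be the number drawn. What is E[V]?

13/2

E[V | stage 1] = (5+6+9)/3 = 20/3.
E[V | stage 2] = (1+6+11)/3 = 6.
By the law of total expectation,
E[V] = (3/4)·(20/3) + (1/4)·(6) = 13/2.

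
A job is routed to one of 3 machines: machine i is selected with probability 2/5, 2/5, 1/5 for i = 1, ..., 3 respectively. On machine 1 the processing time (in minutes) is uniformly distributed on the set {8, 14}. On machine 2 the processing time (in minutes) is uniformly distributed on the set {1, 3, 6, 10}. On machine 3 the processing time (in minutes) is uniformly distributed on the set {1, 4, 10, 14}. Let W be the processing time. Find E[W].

E[W | machine 1] = (8+14)/2 = 11.
E[W | machine 2] = (1+3+6+10)/4 = 5.
E[W | machine 3] = (1+4+10+14)/4 = 29/4.
By the law of total expectation,
E[W] = (2/5)·(11) + (2/5)·(5) + (1/5)·(29/4) = 157/20.

157/20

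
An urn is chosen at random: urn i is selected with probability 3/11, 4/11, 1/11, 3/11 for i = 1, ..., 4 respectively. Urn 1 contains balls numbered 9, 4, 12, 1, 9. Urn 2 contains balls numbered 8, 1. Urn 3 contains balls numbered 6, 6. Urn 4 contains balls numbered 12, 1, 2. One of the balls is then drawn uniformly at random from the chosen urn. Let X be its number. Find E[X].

E[X | urn 1] = (9+4+12+1+9)/5 = 7.
E[X | urn 2] = (8+1)/2 = 9/2.
E[X | urn 3] = (6+6)/2 = 6.
E[X | urn 4] = (12+1+2)/3 = 5.
E[X] = (3/11)·(7) + (4/11)·(9/2) + (1/11)·(6) + (3/11)·(5) = 60/11.

60/11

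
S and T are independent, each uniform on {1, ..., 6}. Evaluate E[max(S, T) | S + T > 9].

Outcomes with S + T > 9: (4,6), (5,5), (5,6), (6,4), (6,5), (6,6), each with probability 1/36.
E[max(S, T) | S + T > 9] = (6 + 5 + 6 + 6 + 6 + 6) / 6 = 35/6.

35/6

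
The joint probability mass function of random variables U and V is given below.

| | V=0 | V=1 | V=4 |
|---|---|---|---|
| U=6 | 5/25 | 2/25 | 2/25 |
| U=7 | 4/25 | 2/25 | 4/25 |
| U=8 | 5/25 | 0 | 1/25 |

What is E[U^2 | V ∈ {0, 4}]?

1028/21

P(V ∈ {0, 4}) = 21/25.
Summing U^2·P(U=x,V=y) over the conditioning event gives 1028/25.
E[U^2 | V ∈ {0, 4}] = (1028/25) / (21/25) = 1028/21.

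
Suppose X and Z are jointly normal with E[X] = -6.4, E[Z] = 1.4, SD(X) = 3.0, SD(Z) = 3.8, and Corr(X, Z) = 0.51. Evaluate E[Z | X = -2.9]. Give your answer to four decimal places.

3.6610

For a bivariate normal, E[Z | X=x] = μ_Z + ρ·(σ_Z/σ_X)·(x − μ_X).
E[Z | X=-2.9] = 1.4 + (0.51)·(3.8/3.0)·(-2.9 − (-6.4)) = 1.4 + (0.646)·(3.5) = 3.6610.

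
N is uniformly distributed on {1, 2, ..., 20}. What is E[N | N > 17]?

19

Given N > 17, N is equally likely to be any of {18, 19, 20}.
E[N | N > 17] = (18 + 19 + 20) / 3 = 19.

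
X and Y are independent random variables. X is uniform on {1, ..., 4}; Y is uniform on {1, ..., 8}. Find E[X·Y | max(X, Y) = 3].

27/5

P(max(X, Y) = 3) = 5/32.
Summing XY·P(x,y) over outcomes with max(X, Y) = 3 gives 27/32.
E[X·Y | max(X, Y) = 3] = (27/32) / (5/32) = 27/5.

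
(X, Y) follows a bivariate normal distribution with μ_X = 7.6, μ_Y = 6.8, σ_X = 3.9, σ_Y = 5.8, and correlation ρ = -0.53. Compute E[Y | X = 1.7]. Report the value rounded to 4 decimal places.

E[Y | X=x] = μ_Y + ρ(σ_Y/σ_X)(x − μ_X) for jointly normal variables.
E[Y | X=1.7] = 6.8 + (-0.53)·(5.8/3.9)·(1.7 − (7.6)) = 6.8 + (-0.78821)·(-5.9) = 11.4504.

11.4504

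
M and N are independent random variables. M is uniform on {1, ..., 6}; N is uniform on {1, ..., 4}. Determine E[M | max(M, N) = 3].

P(max(M, N) = 3) = 5/24.
Summing M·P(x,y) over outcomes with max(M, N) = 3 gives 1/2.
E[M | max(M, N) = 3] = (1/2) / (5/24) = 12/5.

12/5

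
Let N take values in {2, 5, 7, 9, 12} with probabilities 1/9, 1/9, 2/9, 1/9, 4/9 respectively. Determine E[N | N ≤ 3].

2

P(N ≤ 3) = 1/9.
Σ over the event: 2·1/9 = 2/9.
E[N | N ≤ 3] = (2/9) / (1/9) = 2.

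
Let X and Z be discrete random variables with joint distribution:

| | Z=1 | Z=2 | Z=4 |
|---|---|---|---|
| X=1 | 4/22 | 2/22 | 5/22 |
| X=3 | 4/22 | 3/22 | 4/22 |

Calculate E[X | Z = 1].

P(Z = 1) = 4/11.
Σ X·P over the event = 1·(4/22) + 3·(4/22) = 8/11.
E[X | Z = 1] = (8/11) / (4/11) = 2.

2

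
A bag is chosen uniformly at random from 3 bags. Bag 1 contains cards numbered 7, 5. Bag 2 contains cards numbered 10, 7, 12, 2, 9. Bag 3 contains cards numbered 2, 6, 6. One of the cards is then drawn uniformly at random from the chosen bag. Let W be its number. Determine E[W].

E[W | bag 1] = (7+5)/2 = 6.
E[W | bag 2] = (10+7+12+2+9)/5 = 8.
E[W | bag 3] = (2+6+6)/3 = 14/3.
E[W] = (1/3)·(6) + (1/3)·(8) + (1/3)·(14/3) = 56/9.

56/9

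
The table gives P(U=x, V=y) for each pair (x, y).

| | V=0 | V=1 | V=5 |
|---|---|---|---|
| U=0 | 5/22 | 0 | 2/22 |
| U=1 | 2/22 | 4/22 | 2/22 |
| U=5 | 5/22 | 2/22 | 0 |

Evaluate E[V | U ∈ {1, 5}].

16/15

P(U ∈ {1, 5}) = 15/22.
Summing V·P(U=x,V=y) over the conditioning event gives 8/11.
E[V | U ∈ {1, 5}] = (8/11) / (15/22) = 16/15.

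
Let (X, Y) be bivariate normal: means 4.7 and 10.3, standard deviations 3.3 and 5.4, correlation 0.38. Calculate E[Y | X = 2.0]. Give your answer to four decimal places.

For a bivariate normal, E[Y | X=x] = μ_Y + ρ·(σ_Y/σ_X)·(x − μ_X).
E[Y | X=2.0] = 10.3 + (0.38)·(5.4/3.3)·(2.0 − (4.7)) = 10.3 + (0.62182)·(-2.7) = 8.6211.

8.6211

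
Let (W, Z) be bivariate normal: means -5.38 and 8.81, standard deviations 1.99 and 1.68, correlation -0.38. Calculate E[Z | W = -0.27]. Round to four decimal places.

7.1707

For a bivariate normal, E[Z | W=x] = μ_Z + ρ·(σ_Z/σ_W)·(x − μ_W).
E[Z | W=-0.27] = 8.81 + (-0.38)·(1.68/1.99)·(-0.27 − (-5.38)) = 8.81 + (-0.3208)·(5.11) = 7.1707.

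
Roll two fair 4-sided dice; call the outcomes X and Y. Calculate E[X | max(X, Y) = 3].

Outcomes with max(X, Y) = 3: (1,3), (2,3), (3,1), (3,2), (3,3), each with probability 1/16.
E[X | max(X, Y) = 3] = (1 + 2 + 3 + 3 + 3) / 5 = 12/5.

12/5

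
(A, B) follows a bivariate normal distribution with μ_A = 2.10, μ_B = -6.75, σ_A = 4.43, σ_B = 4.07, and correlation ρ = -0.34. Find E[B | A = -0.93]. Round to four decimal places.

-5.8035

The regression of B on A has slope ρ·σ_B/σ_A and passes through (μ_A, μ_B).
E[B | A=-0.93] = -6.75 + (-0.34)·(4.07/4.43)·(-0.93 − (2.10)) = -6.75 + (-0.31237)·(-3.03) = -5.8035.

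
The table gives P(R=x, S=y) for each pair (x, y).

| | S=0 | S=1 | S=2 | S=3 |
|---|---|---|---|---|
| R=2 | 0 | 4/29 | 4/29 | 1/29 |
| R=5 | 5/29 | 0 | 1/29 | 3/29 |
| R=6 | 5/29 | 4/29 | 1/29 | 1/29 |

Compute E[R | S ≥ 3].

23/5

P(S ≥ 3) = 5/29.
Σ R·P over the event = 2·(1/29) + 5·(3/29) + 6·(1/29) = 23/29.
E[R | S ≥ 3] = (23/29) / (5/29) = 23/5.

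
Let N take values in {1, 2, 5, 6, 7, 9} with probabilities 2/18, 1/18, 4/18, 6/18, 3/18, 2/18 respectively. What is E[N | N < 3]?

P(N < 3) = 1/6.
Σ over the event: 1·1/9 + 2·1/18 = 2/9.
E[N | N < 3] = (2/9) / (1/6) = 4/3.

4/3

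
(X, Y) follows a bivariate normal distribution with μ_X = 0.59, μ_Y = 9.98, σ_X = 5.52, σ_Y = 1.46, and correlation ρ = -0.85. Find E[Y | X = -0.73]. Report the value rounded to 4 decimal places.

E[Y | X=x] = μ_Y + ρ(σ_Y/σ_X)(x − μ_X) for jointly normal variables.
E[Y | X=-0.73] = 9.98 + (-0.85)·(1.46/5.52)·(-0.73 − (0.59)) = 9.98 + (-0.22482)·(-1.32) = 10.2768.

10.2768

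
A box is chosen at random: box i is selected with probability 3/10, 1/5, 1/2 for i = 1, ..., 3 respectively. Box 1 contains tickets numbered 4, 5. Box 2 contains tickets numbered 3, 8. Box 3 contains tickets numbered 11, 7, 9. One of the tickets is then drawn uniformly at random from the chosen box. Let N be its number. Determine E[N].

139/20

E[N | box 1] = (4+5)/2 = 9/2.
E[N | box 2] = (3+8)/2 = 11/2.
E[N | box 3] = (11+7+9)/3 = 9.
E[N] = (3/10)·(9/2) + (1/5)·(11/2) + (1/2)·(9) = 139/20.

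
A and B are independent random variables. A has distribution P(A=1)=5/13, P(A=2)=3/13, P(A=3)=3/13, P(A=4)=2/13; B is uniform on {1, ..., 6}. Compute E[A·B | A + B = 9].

94/5

P(A + B = 9) = 5/78.
Summing AB·P(x,y) over outcomes with A + B = 9 gives 47/39.
E[A·B | A + B = 9] = (47/39) / (5/78) = 94/5.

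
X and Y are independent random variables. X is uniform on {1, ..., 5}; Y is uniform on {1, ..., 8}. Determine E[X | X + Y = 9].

Outcomes with X + Y = 9: (1,8), (2,7), (3,6), (4,5), (5,4), each with probability 1/40.
E[X | X + Y = 9] = (1 + 2 + 3 + 4 + 5) / 5 = 3.

3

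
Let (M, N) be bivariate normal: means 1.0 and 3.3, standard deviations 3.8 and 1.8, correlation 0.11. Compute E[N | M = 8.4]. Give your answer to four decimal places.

For a bivariate normal, E[N | M=x] = μ_N + ρ·(σ_N/σ_M)·(x − μ_M).
E[N | M=8.4] = 3.3 + (0.11)·(1.8/3.8)·(8.4 − (1.0)) = 3.3 + (0.052105)·(7.4) = 3.6856.

3.6856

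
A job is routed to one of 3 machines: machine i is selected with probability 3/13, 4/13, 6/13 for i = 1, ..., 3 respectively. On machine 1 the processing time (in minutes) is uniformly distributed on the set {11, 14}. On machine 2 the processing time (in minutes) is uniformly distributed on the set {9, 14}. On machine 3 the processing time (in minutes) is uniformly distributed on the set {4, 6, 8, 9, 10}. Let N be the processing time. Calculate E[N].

E[N | machine 1] = (11+14)/2 = 25/2.
E[N | machine 2] = (9+14)/2 = 23/2.
E[N | machine 3] = (4+6+8+9+10)/5 = 37/5.
E[N] = (3/13)·(25/2) + (4/13)·(23/2) + (6/13)·(37/5) = 1279/130.

1279/130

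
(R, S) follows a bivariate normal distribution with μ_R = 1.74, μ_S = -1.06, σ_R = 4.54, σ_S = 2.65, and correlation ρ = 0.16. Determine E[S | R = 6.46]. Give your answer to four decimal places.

The regression of S on R has slope ρ·σ_S/σ_R and passes through (μ_R, μ_S).
E[S | R=6.46] = -1.06 + (0.16)·(2.65/4.54)·(6.46 − (1.74)) = -1.06 + (0.093392)·(4.72) = -0.6192.

-0.6192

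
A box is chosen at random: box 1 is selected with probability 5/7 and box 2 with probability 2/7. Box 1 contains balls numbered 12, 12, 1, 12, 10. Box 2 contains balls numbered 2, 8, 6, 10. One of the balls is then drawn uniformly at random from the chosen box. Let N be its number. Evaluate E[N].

60/7

E[N | box 1] = (12+12+1+12+10)/5 = 47/5.
E[N | box 2] = (2+8+6+10)/4 = 13/2.
By the law of total expectation,
E[N] = (5/7)·(47/5) + (2/7)·(13/2) = 60/7.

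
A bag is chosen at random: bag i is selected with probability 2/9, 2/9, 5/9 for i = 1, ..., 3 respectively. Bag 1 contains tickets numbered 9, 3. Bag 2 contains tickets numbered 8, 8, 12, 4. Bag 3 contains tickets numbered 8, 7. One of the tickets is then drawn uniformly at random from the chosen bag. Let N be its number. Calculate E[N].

131/18

E[N | bag 1] = (9+3)/2 = 6.
E[N | bag 2] = (8+8+12+4)/4 = 8.
E[N | bag 3] = (8+7)/2 = 15/2.
E[N] = (2/9)·(6) + (2/9)·(8) + (5/9)·(15/2) = 131/18.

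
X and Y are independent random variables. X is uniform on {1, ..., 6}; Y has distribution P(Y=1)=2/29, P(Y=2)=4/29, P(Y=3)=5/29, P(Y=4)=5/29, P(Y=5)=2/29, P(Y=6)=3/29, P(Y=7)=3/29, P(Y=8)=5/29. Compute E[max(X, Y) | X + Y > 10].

271/37

P(X + Y > 10) = 37/174.
Summing max(X,Y)·P(x,y) over outcomes with X + Y > 10 gives 271/174.
E[max(X, Y) | X + Y > 10] = (271/174) / (37/174) = 271/37.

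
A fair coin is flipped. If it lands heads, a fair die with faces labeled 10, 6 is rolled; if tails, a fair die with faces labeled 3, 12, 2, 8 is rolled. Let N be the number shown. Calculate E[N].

E[N | heads] = (10+6)/2 = 8.
E[N | tails] = (3+12+2+8)/4 = 25/4.
By the law of total expectation,
E[N] = (1/2)·(8) + (1/2)·(25/4) = 57/8.

57/8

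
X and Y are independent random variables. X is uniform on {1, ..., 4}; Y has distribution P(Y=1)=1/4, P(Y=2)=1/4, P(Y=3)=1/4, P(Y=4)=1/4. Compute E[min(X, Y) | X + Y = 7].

P(X + Y = 7) = 1/8.
Summing min(X,Y)·P(x,y) over outcomes with X + Y = 7 gives 3/8.
E[min(X, Y) | X + Y = 7] = (3/8) / (1/8) = 3.

3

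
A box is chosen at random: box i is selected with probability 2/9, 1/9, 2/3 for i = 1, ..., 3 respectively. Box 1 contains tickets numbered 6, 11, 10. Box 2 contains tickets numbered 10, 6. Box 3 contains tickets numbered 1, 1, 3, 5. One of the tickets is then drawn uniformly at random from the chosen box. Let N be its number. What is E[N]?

41/9

E[N | box 1] = (6+11+10)/3 = 9.
E[N | box 2] = (10+6)/2 = 8.
E[N | box 3] = (1+1+3+5)/4 = 5/2.
By the law of total expectation,
E[N] = (2/9)·(9) + (1/9)·(8) + (2/3)·(5/2) = 41/9.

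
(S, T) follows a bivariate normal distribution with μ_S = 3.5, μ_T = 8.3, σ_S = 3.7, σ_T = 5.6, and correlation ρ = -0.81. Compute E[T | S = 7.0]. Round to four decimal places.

4.0092

For a bivariate normal, E[T | S=x] = μ_T + ρ·(σ_T/σ_S)·(x − μ_S).
E[T | S=7.0] = 8.3 + (-0.81)·(5.6/3.7)·(7.0 − (3.5)) = 8.3 + (-1.22595)·(3.5) = 4.0092.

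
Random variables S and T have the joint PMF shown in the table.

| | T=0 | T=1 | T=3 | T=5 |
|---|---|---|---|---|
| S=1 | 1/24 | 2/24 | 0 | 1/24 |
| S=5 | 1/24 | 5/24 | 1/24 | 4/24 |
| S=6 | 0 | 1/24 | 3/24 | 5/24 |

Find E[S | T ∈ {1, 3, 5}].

107/22

P(T ∈ {1, 3, 5}) = 11/12.
Σ S·P over the event = 1·(2/24) + 1·(1/24) + 5·(5/24) + 5·(1/24) + 5·(4/24) + 6·(1/24) + 6·(3/24) + 6·(5/24) = 107/24.
E[S | T ∈ {1, 3, 5}] = (107/24) / (11/12) = 107/22.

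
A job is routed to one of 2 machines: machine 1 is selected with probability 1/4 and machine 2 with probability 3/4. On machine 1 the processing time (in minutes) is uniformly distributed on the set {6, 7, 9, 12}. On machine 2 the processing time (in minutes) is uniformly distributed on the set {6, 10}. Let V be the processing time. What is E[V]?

65/8

E[V | machine 1] = (6+7+9+12)/4 = 17/2.
E[V | machine 2] = (6+10)/2 = 8.
By the law of total expectation,
E[V] = (1/4)·(17/2) + (3/4)·(8) = 65/8.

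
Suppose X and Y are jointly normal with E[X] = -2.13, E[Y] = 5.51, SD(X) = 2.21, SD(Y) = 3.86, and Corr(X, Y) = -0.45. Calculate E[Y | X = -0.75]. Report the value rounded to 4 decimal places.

The regression of Y on X has slope ρ·σ_Y/σ_X and passes through (μ_X, μ_Y).
E[Y | X=-0.75] = 5.51 + (-0.45)·(3.86/2.21)·(-0.75 − (-2.13)) = 5.51 + (-0.78597)·(1.38) = 4.4254.

4.4254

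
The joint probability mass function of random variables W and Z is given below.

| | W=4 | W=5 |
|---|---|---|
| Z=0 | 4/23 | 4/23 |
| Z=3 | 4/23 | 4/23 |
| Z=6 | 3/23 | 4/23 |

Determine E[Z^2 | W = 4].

144/11

P(W = 4) = 11/23.
Summing Z^2·P(W=x,Z=y) over the conditioning event gives 144/23.
E[Z^2 | W = 4] = (144/23) / (11/23) = 144/11.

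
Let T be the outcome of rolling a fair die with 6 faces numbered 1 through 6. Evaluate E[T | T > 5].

Given T > 5, T is equally likely to be any of {6}.
E[T | T > 5] = (6) / 1 = 6.

6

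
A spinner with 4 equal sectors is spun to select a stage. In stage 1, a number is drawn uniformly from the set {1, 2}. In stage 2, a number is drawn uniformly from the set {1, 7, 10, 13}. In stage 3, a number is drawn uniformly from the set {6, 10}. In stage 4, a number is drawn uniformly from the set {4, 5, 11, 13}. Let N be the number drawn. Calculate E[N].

E[N | stage 1] = (1+2)/2 = 3/2.
E[N | stage 2] = (1+7+10+13)/4 = 31/4.
E[N | stage 3] = (6+10)/2 = 8.
E[N | stage 4] = (4+5+11+13)/4 = 33/4.
E[N] = (1/4)·(3/2) + (1/4)·(31/4) + (1/4)·(8) + (1/4)·(33/4) = 51/8.

51/8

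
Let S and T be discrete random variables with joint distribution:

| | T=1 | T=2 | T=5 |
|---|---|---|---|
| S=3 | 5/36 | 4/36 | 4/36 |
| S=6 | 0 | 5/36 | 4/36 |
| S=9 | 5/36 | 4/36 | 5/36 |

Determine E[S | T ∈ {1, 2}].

P(T ∈ {1, 2}) = 23/36.
Summing S·P(S=x,T=y) over the conditioning event gives 23/6.
E[S | T ∈ {1, 2}] = (23/6) / (23/36) = 6.

6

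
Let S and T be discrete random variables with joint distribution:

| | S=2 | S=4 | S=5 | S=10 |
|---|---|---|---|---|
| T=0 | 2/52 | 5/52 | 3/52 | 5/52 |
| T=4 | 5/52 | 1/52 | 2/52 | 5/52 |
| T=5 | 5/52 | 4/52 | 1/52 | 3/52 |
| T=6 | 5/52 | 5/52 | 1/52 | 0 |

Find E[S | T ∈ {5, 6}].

P(T ∈ {5, 6}) = 6/13.
Σ S·P over the event = 2·(5/52) + 2·(5/52) + 4·(4/52) + 4·(5/52) + 5·(1/52) + 5·(1/52) + 10·(3/52) = 24/13.
E[S | T ∈ {5, 6}] = (24/13) / (6/13) = 4.

4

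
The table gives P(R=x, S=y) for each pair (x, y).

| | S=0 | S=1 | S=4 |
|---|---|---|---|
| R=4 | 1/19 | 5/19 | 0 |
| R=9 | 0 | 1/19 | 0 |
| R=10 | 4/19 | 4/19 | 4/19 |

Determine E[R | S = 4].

P(S = 4) = 4/19.
Summing R·P(R=x,S=y) over the conditioning event gives 40/19.
E[R | S = 4] = (40/19) / (4/19) = 10.

10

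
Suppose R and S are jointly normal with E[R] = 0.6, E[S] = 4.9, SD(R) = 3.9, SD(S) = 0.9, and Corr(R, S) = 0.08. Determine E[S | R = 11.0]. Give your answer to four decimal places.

For a bivariate normal, E[S | R=x] = μ_S + ρ·(σ_S/σ_R)·(x − μ_R).
E[S | R=11.0] = 4.9 + (0.08)·(0.9/3.9)·(11.0 − (0.6)) = 4.9 + (0.018462)·(10.4) = 5.0920.

5.0920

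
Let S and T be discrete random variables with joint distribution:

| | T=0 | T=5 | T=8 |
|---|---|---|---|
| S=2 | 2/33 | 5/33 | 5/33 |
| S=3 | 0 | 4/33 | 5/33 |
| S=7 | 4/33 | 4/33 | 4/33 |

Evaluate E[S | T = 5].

P(T = 5) = 13/33.
Σ S·P over the event = 2·(5/33) + 3·(4/33) + 7·(4/33) = 50/33.
E[S | T = 5] = (50/33) / (13/33) = 50/13.

50/13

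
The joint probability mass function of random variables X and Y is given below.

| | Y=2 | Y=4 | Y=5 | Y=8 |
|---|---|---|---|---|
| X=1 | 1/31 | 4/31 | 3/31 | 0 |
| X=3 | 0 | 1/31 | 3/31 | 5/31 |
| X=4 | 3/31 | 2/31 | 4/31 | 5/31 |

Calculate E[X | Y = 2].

13/4

P(Y = 2) = 4/31.
Σ X·P over the event = 1·(1/31) + 4·(3/31) = 13/31.
E[X | Y = 2] = (13/31) / (4/31) = 13/4.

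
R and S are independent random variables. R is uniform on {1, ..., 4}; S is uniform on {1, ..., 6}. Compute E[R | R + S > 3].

8/3

P(R + S > 3) = 7/8.
Summing R·P(x,y) over outcomes with R + S > 3 gives 7/3.
E[R | R + S > 3] = (7/3) / (7/8) = 8/3.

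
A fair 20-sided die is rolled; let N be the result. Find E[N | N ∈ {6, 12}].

9

P(N ∈ {6, 12}) = 1/10.
Σ over the event: 6·1/20 + 12·1/20 = 9/10.
E[N | N ∈ {6, 12}] = (9/10) / (1/10) = 9.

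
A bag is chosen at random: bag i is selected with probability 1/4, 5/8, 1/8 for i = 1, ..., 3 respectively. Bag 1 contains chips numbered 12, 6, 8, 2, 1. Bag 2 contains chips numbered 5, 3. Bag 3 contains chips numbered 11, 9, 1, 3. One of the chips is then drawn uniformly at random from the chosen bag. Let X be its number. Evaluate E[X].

E[X | bag 1] = (12+6+8+2+1)/5 = 29/5.
E[X | bag 2] = (5+3)/2 = 4.
E[X | bag 3] = (11+9+1+3)/4 = 6.
By the law of total expectation,
E[X] = (1/4)·(29/5) + (5/8)·(4) + (1/8)·(6) = 47/10.

47/10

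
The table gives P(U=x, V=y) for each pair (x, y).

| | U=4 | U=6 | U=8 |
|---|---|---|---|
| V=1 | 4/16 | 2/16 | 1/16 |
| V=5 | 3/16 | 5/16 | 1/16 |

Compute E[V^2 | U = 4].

P(U = 4) = 7/16.
Σ V^2·P over the event = 1·(4/16) + 25·(3/16) = 79/16.
E[V^2 | U = 4] = (79/16) / (7/16) = 79/7.

79/7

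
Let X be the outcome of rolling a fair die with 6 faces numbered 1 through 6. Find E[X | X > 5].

6

Given X > 5, X is equally likely to be any of {6}.
E[X | X > 5] = (6) / 1 = 6.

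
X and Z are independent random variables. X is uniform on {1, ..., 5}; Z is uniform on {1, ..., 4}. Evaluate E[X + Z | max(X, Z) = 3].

P(max(X, Z) = 3) = 1/4.
Summing (X+Z)·P(x,y) over outcomes with max(X, Z) = 3 gives 6/5.
E[X + Z | max(X, Z) = 3] = (6/5) / (1/4) = 24/5.

24/5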